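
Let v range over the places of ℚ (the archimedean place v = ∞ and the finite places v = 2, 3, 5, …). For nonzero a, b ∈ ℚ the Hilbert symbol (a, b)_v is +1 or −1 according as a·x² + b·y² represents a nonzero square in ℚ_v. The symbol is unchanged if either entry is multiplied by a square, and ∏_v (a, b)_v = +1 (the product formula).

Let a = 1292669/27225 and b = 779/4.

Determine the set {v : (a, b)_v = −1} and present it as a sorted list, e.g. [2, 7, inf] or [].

Mod squares: a ≡ 26381, b ≡ 779. Check v ∈ {∞, 2, 3, 5, 7, 11, 19, 23, 31, 37, 41}.
v=∞: 26381 > 0 and 779 > 0  ⇒  (a,b)_∞ = +1.
v=37: a=37^1·(≡4), b=37^0·(≡19) mod 37; (4|37)=+1, (19|37)=-1; (−1)^{1·0·18}·(+1)^0·(-1)^1 = -1.
v=19: a=19^0·(≡17), b=19^1·(≡15) mod 19; (17|19)=+1, (15|19)=-1; (−1)^{0·1·9}·(+1)^1·(-1)^0 = +1.
v=23: a=23^1·(≡21), b=23^0·(≡5) mod 23; (21|23)=-1, (5|23)=-1; (−1)^{1·0·11}·(-1)^0·(-1)^1 = -1.
v=11: a=11^-2·(≡3), b=11^0·(≡5) mod 11; (3|11)=+1, (5|11)=+1; (−1)^{-2·0·5}·(+1)^0·(+1)^-2 = +1.
v=41: a=41^0·(≡21), b=41^1·(≡15) mod 41; (21|41)=+1, (15|41)=-1; (−1)^{0·1·20}·(+1)^1·(-1)^0 = +1.
v=2: v_2(a)=0, v_2(b)=-2; units ≡ 5, 3 (mod 8); ε·ε+αω+βω = 0·1+0·1+-2·1 ≡ 0  ⇒  (a,b)_2 = +1.
v=5: a=5^-2·(≡1), b=5^0·(≡1) mod 5; (1|5)=+1, (1|5)=+1; (−1)^{-2·0·2}·(+1)^0·(+1)^-2 = +1.
v=3: a=3^-2·(≡2), b=3^0·(≡2) mod 3; (2|3)=-1, (2|3)=-1; (−1)^{-2·0·1}·(-1)^0·(-1)^-2 = +1.
v=31: a=31^1·(≡5), b=31^0·(≡1) mod 31; (5|31)=+1, (1|31)=+1; (−1)^{1·0·15}·(+1)^0·(+1)^1 = +1.
v=7: a=7^2·(≡6), b=7^0·(≡4) mod 7; (6|7)=-1, (4|7)=+1; (−1)^{2·0·3}·(-1)^0·(+1)^2 = +1.
(26381, 779 / ℚ) ramifies at {23, 37}: a division algebra.

[23, 37]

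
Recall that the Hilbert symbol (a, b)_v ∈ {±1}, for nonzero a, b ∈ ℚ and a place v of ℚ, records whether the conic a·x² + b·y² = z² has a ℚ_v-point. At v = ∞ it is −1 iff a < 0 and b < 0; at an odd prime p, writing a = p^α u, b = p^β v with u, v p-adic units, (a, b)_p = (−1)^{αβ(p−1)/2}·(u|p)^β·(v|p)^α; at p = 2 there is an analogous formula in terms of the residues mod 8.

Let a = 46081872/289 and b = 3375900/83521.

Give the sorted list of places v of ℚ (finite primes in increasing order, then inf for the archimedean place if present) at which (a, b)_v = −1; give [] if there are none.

(a, b) ≡ (37, 31) mod (ℚ^×)²; places V = {2, 3, 5, 11, 17, 31, 37, ∞}.
(a,b)_2: α=4, β=2; u≡5, v≡7 (mod 8); ε(u)ε(v)=0·1, αω(v)=4·0, βω(u)=2·1; sum ≡ 0  ⇒  +1.
(a,b)_37: α=1, u≡16; β=0, v≡14 (mod 37); (16|37)=+1, (14|37)=-1; sign (−1)^0·+1^0·-1^1 = -1.
(a,b)_3: α=4, u≡1; β=2, v≡1 (mod 3); (1|3)=+1, (1|3)=+1; sign (−1)^0·+1^2·+1^4 = +1.
(a,b)_5: α=0, u≡3; β=2, v≡1 (mod 5); (3|5)=-1, (1|5)=+1; sign (−1)^0·-1^2·+1^0 = +1.
(a,b)_11: α=0, u≡4; β=2, v≡9 (mod 11); (4|11)=+1, (9|11)=+1; sign (−1)^0·+1^2·+1^0 = +1.
(a,b)_31: α=2, u≡15; β=1, v≡4 (mod 31); (15|31)=-1, (4|31)=+1; sign (−1)^0·-1^1·+1^2 = -1.
(a,b)_17: α=-2, u≡6; β=-4, v≡6 (mod 17); (6|17)=-1, (6|17)=-1; sign (−1)^0·-1^-4·-1^-2 = +1.
(a,b)_∞: sgn(37)=+, sgn(31)=+, so +1.
Ram(37, 31) = {31, 37}; no ℚ_31-point on the conic.

[31, 37]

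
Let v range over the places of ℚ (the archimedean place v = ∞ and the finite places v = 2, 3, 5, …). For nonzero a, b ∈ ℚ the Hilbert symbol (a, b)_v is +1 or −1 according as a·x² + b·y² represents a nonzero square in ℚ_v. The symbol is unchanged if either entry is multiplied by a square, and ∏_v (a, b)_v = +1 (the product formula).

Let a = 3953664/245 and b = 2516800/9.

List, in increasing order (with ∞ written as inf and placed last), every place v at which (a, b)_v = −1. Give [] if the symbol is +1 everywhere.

[5, 11]

(a, b) ≡ (2145, 13) mod (ℚ^×)²; places V = {2, 3, 5, 7, 11, 13, ∞}.
(a,b)_7: α=-2, u≡3; β=0, v≡3 (mod 7); (3|7)=-1, (3|7)=-1; sign (−1)^0·-1^0·-1^-2 = +1.
(a,b)_∞: sgn(2145)=+, sgn(13)=+, so +1.
(a,b)_3: α=3, u≡1; β=-2, v≡1 (mod 3); (1|3)=+1, (1|3)=+1; sign (−1)^0·+1^-2·+1^3 = +1.
(a,b)_2: α=10, β=6; u≡1, v≡5 (mod 8); ε(u)ε(v)=0·0, αω(v)=10·1, βω(u)=6·0; sum ≡ 0  ⇒  +1.
(a,b)_11: α=1, u≡7; β=2, v≡6 (mod 11); (7|11)=-1, (6|11)=-1; sign (−1)^0·-1^2·-1^1 = -1.
(a,b)_13: α=1, u≡10; β=1, v≡12 (mod 13); (10|13)=+1, (12|13)=+1; sign (−1)^0·+1^1·+1^1 = +1.
(a,b)_5: α=-1, u≡1; β=2, v≡3 (mod 5); (1|5)=+1, (3|5)=-1; sign (−1)^0·+1^2·-1^-1 = -1.
Ram(2145, 13) = {5, 11}; no ℚ_5-point on the conic.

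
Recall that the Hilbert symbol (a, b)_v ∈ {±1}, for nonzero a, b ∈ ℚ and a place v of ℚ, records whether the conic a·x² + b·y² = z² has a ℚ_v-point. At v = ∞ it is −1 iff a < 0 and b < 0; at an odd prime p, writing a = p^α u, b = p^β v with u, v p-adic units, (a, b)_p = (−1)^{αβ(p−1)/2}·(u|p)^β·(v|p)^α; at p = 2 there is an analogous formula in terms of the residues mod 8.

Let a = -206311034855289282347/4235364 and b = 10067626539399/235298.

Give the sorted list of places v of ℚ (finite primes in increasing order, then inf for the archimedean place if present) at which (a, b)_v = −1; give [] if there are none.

Mod squares: a ≡ -323, b ≡ 78. Check v ∈ {∞, 2, 3, 7, 11, 13, 17, 19}.
v=3: a=3^-2·(≡1), b=3^1·(≡2) mod 3; (1|3)=+1, (2|3)=-1; (−1)^{-2·1·1}·(+1)^1·(-1)^-2 = +1.
v=17: a=17^3·(≡8), b=17^2·(≡5) mod 17; (8|17)=+1, (5|17)=-1; (−1)^{3·2·8}·(+1)^2·(-1)^3 = -1.
v=7: a=7^-6·(≡5), b=7^-6·(≡1) mod 7; (5|7)=-1, (1|7)=+1; (−1)^{-6·-6·3}·(-1)^-6·(+1)^-6 = +1.
v=∞: -323 < 0 and 78 > 0  ⇒  (a,b)_∞ = +1.
v=13: a=13^4·(≡11), b=13^3·(≡8) mod 13; (11|13)=-1, (8|13)=-1; (−1)^{4·3·6}·(-1)^3·(-1)^4 = -1.
v=11: a=11^8·(≡10), b=11^4·(≡4) mod 11; (10|11)=-1, (4|11)=+1; (−1)^{8·4·5}·(-1)^4·(+1)^8 = +1.
v=19: a=19^3·(≡2), b=19^2·(≡13) mod 19; (2|19)=-1, (13|19)=-1; (−1)^{3·2·9}·(-1)^2·(-1)^3 = -1.
v=2: v_2(a)=-2, v_2(b)=-1; units ≡ 5, 7 (mod 8); ε·ε+αω+βω = 0·1+-2·0+-1·1 ≡ 1  ⇒  (a,b)_2 = -1.
(-323, 78 / ℚ) ramifies at {2, 13, 17, 19}: a division algebra.

[2, 13, 17, 19]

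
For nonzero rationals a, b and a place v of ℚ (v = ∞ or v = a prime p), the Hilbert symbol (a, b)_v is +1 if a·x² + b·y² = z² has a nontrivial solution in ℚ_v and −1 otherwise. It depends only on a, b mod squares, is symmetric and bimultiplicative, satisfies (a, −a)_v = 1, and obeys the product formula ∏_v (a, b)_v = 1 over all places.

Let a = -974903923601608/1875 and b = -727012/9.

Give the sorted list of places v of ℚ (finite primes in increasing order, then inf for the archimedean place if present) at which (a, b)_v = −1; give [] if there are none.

Mod squares: a ≡ -22134, b ≡ -181753. Check v ∈ {∞, 2, 3, 5, 7, 11, 13, 17, 31, 41}.
v=41: a=41^2·(≡34), b=41^1·(≡16) mod 41; (34|41)=-1, (16|41)=+1; (−1)^{2·1·20}·(-1)^1·(+1)^2 = -1.
v=∞: -22134 < 0 and -181753 < 0  ⇒  (a,b)_∞ = -1.
v=7: a=7^1·(≡1), b=7^0·(≡4) mod 7; (1|7)=+1, (4|7)=+1; (−1)^{1·0·3}·(+1)^0·(+1)^1 = +1.
v=17: a=17^1·(≡6), b=17^0·(≡3) mod 17; (6|17)=-1, (3|17)=-1; (−1)^{1·0·8}·(-1)^0·(-1)^1 = -1.
v=13: a=13^2·(≡2), b=13^1·(≡6) mod 13; (2|13)=-1, (6|13)=-1; (−1)^{2·1·6}·(-1)^1·(-1)^2 = -1.
v=11: a=11^2·(≡9), b=11^1·(≡2) mod 11; (9|11)=+1, (2|11)=-1; (−1)^{2·1·5}·(+1)^1·(-1)^2 = +1.
v=2: v_2(a)=3, v_2(b)=2; units ≡ 5, 7 (mod 8); ε·ε+αω+βω = 0·1+3·0+2·1 ≡ 0  ⇒  (a,b)_2 = +1.
v=31: a=31^3·(≡22), b=31^1·(≡12) mod 31; (22|31)=-1, (12|31)=-1; (−1)^{3·1·15}·(-1)^1·(-1)^3 = -1.
v=5: a=5^-4·(≡4), b=5^0·(≡2) mod 5; (4|5)=+1, (2|5)=-1; (−1)^{-4·0·2}·(+1)^0·(-1)^-4 = +1.
v=3: a=3^-1·(≡2), b=3^-2·(≡2) mod 3; (2|3)=-1, (2|3)=-1; (−1)^{-1·-2·1}·(-1)^-2·(-1)^-1 = -1.
(-22134, -181753 / ℚ) ramifies at {3, 13, 17, 31, 41, ∞}: a division algebra.

[3, 13, 17, 31, 41, inf]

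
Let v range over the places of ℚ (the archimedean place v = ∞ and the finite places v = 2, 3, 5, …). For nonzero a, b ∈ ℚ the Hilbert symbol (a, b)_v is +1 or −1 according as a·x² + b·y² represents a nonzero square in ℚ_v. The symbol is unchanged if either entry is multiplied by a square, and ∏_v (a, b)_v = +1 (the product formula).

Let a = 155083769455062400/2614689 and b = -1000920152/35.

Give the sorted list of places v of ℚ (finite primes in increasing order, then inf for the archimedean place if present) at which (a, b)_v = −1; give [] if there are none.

[29, 37]

(a, b) ≡ (646, -24260530) mod (ℚ^×)²; places V = {2, 3, 5, 7, 11, 17, 19, 29, 37, ∞}.
(a,b)_17: α=1, u≡9; β=1, v≡8 (mod 17); (9|17)=+1, (8|17)=+1; sign (−1)^0·+1^1·+1^1 = +1.
(a,b)_5: α=2, u≡4; β=-1, v≡4 (mod 5); (4|5)=+1, (4|5)=+1; sign (−1)^0·+1^-1·+1^2 = +1.
(a,b)_∞: sgn(646)=+, sgn(-24260530)=−, so +1.
(a,b)_29: α=2, u≡27; β=1, v≡6 (mod 29); (27|29)=-1, (6|29)=+1; sign (−1)^0·-1^1·+1^2 = -1.
(a,b)_19: α=5, u≡18; β=3, v≡9 (mod 19); (18|19)=-1, (9|19)=+1; sign (−1)^1·-1^3·+1^5 = +1.
(a,b)_11: α=-2, u≡8; β=0, v≡5 (mod 11); (8|11)=-1, (5|11)=+1; sign (−1)^0·-1^0·+1^-2 = +1.
(a,b)_37: α=2, u≡2; β=1, v≡6 (mod 37); (2|37)=-1, (6|37)=-1; sign (−1)^0·-1^1·-1^2 = -1.
(a,b)_7: α=-4, u≡2; β=-1, v≡4 (mod 7); (2|7)=+1, (4|7)=+1; sign (−1)^0·+1^-1·+1^-4 = +1.
(a,b)_2: α=7, β=3; u≡3, v≡7 (mod 8); ε(u)ε(v)=1·1, αω(v)=7·0, βω(u)=3·1; sum ≡ 0  ⇒  +1.
(a,b)_3: α=-2, u≡1; β=0, v≡2 (mod 3); (1|3)=+1, (2|3)=-1; sign (−1)^0·+1^0·-1^-2 = +1.
Ram(646, -24260530) = {29, 37}; no ℚ_29-point on the conic.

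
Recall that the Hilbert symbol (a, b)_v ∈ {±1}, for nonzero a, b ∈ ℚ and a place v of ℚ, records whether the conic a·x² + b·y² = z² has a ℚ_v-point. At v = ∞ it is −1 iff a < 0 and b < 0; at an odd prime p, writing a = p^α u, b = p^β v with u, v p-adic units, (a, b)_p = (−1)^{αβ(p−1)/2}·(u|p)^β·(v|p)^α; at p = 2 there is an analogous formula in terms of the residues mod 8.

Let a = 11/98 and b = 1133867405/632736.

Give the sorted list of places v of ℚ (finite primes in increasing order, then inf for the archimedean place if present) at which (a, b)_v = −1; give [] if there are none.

Mod squares: a ≡ 22, b ≡ 130. Check v ∈ {∞, 2, 3, 5, 7, 11, 13, 37}.
v=3: a=3^0·(≡1), b=3^-2·(≡1) mod 3; (1|3)=+1, (1|3)=+1; (−1)^{0·-2·1}·(+1)^-2·(+1)^0 = +1.
v=2: v_2(a)=-1, v_2(b)=-5; units ≡ 3, 1 (mod 8); ε·ε+αω+βω = 1·0+-1·0+-5·1 ≡ 1  ⇒  (a,b)_2 = -1.
v=5: a=5^0·(≡2), b=5^1·(≡1) mod 5; (2|5)=-1, (1|5)=+1; (−1)^{0·1·2}·(-1)^1·(+1)^0 = -1.
v=∞: 22 > 0 and 130 > 0  ⇒  (a,b)_∞ = +1.
v=7: a=7^-2·(≡2), b=7^0·(≡1) mod 7; (2|7)=+1, (1|7)=+1; (−1)^{-2·0·3}·(+1)^0·(+1)^-2 = +1.
v=13: a=13^0·(≡9), b=13^-3·(≡4) mod 13; (9|13)=+1, (4|13)=+1; (−1)^{0·-3·6}·(+1)^-3·(+1)^0 = +1.
v=11: a=11^1·(≡10), b=11^2·(≡3) mod 11; (10|11)=-1, (3|11)=+1; (−1)^{1·2·5}·(-1)^2·(+1)^1 = +1.
v=37: a=37^0·(≡2), b=37^4·(≡24) mod 37; (2|37)=-1, (24|37)=-1; (−1)^{0·4·18}·(-1)^4·(-1)^0 = +1.
Ram(22, 130) = {2, 5}; no ℚ_2-point on the conic.

[2, 5]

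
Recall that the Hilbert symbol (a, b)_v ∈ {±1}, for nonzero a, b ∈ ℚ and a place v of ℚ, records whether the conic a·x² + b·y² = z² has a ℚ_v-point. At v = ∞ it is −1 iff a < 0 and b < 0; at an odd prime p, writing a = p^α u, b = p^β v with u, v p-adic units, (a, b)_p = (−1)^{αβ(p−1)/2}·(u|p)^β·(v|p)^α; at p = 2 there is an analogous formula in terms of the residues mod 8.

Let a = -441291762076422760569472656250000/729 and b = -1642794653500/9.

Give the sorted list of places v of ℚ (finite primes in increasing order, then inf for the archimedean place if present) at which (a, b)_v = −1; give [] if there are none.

[11, 23, 37, inf]

Mod squares: a ≡ -10465, b ≡ -335264215. Check v ∈ {∞, 2, 3, 5, 7, 11, 13, 19, 23, 29, 37}.
v=7: a=7^5·(≡5), b=7^2·(≡1) mod 7; (5|7)=-1, (1|7)=+1; (−1)^{5·2·3}·(-1)^2·(+1)^5 = +1.
v=19: a=19^2·(≡1), b=19^1·(≡1) mod 19; (1|19)=+1, (1|19)=+1; (−1)^{2·1·9}·(+1)^1·(+1)^2 = +1.
v=11: a=11^2·(≡10), b=11^1·(≡1) mod 11; (10|11)=-1, (1|11)=+1; (−1)^{2·1·5}·(-1)^1·(+1)^2 = -1.
v=3: a=3^-6·(≡2), b=3^-2·(≡2) mod 3; (2|3)=-1, (2|3)=-1; (−1)^{-6·-2·1}·(-1)^-2·(-1)^-6 = +1.
v=23: a=23^3·(≡5), b=23^1·(≡21) mod 23; (5|23)=-1, (21|23)=-1; (−1)^{3·1·11}·(-1)^1·(-1)^3 = -1.
v=13: a=13^3·(≡12), b=13^1·(≡10) mod 13; (12|13)=+1, (10|13)=+1; (−1)^{3·1·6}·(+1)^1·(+1)^3 = +1.
v=2: v_2(a)=4, v_2(b)=2; units ≡ 7, 1 (mod 8); ε·ε+αω+βω = 1·0+4·0+2·0 ≡ 0  ⇒  (a,b)_2 = +1.
v=5: a=5^13·(≡2), b=5^3·(≡3) mod 5; (2|5)=-1, (3|5)=-1; (−1)^{13·3·2}·(-1)^3·(-1)^13 = +1.
v=∞: -10465 < 0 and -335264215 < 0  ⇒  (a,b)_∞ = -1.
v=37: a=37^2·(≡19), b=37^1·(≡14) mod 37; (19|37)=-1, (14|37)=-1; (−1)^{2·1·18}·(-1)^1·(-1)^2 = -1.
v=29: a=29^2·(≡13), b=29^1·(≡8) mod 29; (13|29)=+1, (8|29)=-1; (−1)^{2·1·14}·(+1)^1·(-1)^2 = +1.
(-10465, -335264215 / ℚ) ramifies at {11, 23, 37, ∞}: a division algebra.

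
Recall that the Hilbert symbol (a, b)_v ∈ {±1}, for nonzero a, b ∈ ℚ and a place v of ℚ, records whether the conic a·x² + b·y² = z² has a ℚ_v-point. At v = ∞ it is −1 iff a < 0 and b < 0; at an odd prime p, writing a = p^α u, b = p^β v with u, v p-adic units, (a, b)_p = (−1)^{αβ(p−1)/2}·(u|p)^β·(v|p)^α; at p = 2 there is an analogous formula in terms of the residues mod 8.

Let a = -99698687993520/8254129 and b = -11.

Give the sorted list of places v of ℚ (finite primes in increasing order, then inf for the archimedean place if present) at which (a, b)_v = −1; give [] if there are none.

(a, b) ≡ (-7848995, -11) mod (ℚ^×)²; places V = {2, 3, 5, 7, 11, 13, 17, 19, 29, 37, ∞}.
(a,b)_13: α=-4, u≡7; β=0, v≡2 (mod 13); (7|13)=-1, (2|13)=-1; sign (−1)^0·-1^0·-1^-4 = +1.
(a,b)_2: α=4, β=0; u≡5, v≡5 (mod 8); ε(u)ε(v)=0·0, αω(v)=4·1, βω(u)=0·1; sum ≡ 0  ⇒  +1.
(a,b)_∞: sgn(-7848995)=−, sgn(-11)=−, so -1.
(a,b)_11: α=3, u≡5; β=1, v≡10 (mod 11); (5|11)=+1, (10|11)=-1; sign (−1)^1·+1^1·-1^3 = +1.
(a,b)_29: α=1, u≡19; β=0, v≡18 (mod 29); (19|29)=-1, (18|29)=-1; sign (−1)^0·-1^0·-1^1 = -1.
(a,b)_37: α=1, u≡15; β=0, v≡26 (mod 37); (15|37)=-1, (26|37)=+1; sign (−1)^0·-1^0·+1^1 = +1.
(a,b)_5: α=1, u≡4; β=0, v≡4 (mod 5); (4|5)=+1, (4|5)=+1; sign (−1)^0·+1^0·+1^1 = +1.
(a,b)_17: α=-2, u≡14; β=0, v≡6 (mod 17); (14|17)=-1, (6|17)=-1; sign (−1)^0·-1^0·-1^-2 = +1.
(a,b)_19: α=1, u≡10; β=0, v≡8 (mod 19); (10|19)=-1, (8|19)=-1; sign (−1)^0·-1^0·-1^1 = -1.
(a,b)_3: α=8, u≡1; β=0, v≡1 (mod 3); (1|3)=+1, (1|3)=+1; sign (−1)^0·+1^0·+1^8 = +1.
(a,b)_7: α=1, u≡5; β=0, v≡3 (mod 7); (5|7)=-1, (3|7)=-1; sign (−1)^0·-1^0·-1^1 = -1.
Ram(-7848995, -11) = {7, 19, 29, ∞}; no ℚ_7-point on the conic.

[7, 19, 29, inf]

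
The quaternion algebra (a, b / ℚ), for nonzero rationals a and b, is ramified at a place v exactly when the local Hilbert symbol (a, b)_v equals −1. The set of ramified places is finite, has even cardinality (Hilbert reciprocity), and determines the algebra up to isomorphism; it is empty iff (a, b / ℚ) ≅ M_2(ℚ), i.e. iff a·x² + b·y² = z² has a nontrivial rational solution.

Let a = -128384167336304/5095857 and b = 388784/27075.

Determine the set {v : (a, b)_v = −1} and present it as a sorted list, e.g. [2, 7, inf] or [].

(a, b) ≡ (-745503, 33) mod (ℚ^×)²; places V = {2, 3, 5, 11, 13, 17, 19, 23, 29, 31, 41, 47, ∞}.
(a,b)_11: α=1, u≡4; β=1, v≡3 (mod 11); (4|11)=+1, (3|11)=+1; sign (−1)^1·+1^1·+1^1 = -1.
(a,b)_19: α=-1, u≡16; β=-2, v≡13 (mod 19); (16|19)=+1, (13|19)=-1; sign (−1)^0·+1^-2·-1^-1 = -1.
(a,b)_31: α=2, u≡8; β=0, v≡14 (mod 31); (8|31)=+1, (14|31)=+1; sign (−1)^0·+1^0·+1^2 = +1.
(a,b)_29: α=1, u≡22; β=0, v≡7 (mod 29); (22|29)=+1, (7|29)=+1; sign (−1)^0·+1^0·+1^1 = +1.
(a,b)_41: α=1, u≡40; β=0, v≡37 (mod 41); (40|41)=+1, (37|41)=+1; sign (−1)^0·+1^0·+1^1 = +1.
(a,b)_47: α=2, u≡5; β=2, v≡43 (mod 47); (5|47)=-1, (43|47)=-1; sign (−1)^0·-1^2·-1^2 = +1.
(a,b)_∞: sgn(-745503)=−, sgn(33)=+, so +1.
(a,b)_17: α=2, u≡13; β=0, v≡1 (mod 17); (13|17)=+1, (1|17)=+1; sign (−1)^0·+1^0·+1^2 = +1.
(a,b)_3: α=-1, u≡1; β=-1, v≡2 (mod 3); (1|3)=+1, (2|3)=-1; sign (−1)^1·+1^-1·-1^-1 = +1.
(a,b)_5: α=0, u≡3; β=-2, v≡3 (mod 5); (3|5)=-1, (3|5)=-1; sign (−1)^0·-1^-2·-1^0 = +1.
(a,b)_2: α=4, β=4; u≡1, v≡1 (mod 8); ε(u)ε(v)=0·0, αω(v)=4·0, βω(u)=4·0; sum ≡ 0  ⇒  +1.
(a,b)_13: α=-2, u≡5; β=0, v≡5 (mod 13); (5|13)=-1, (5|13)=-1; sign (−1)^0·-1^0·-1^-2 = +1.
(a,b)_23: α=-2, u≡10; β=0, v≡21 (mod 23); (10|23)=-1, (21|23)=-1; sign (−1)^0·-1^0·-1^-2 = +1.
Ram(-745503, 33) = {11, 19}; no ℚ_11-point on the conic.

[11, 19]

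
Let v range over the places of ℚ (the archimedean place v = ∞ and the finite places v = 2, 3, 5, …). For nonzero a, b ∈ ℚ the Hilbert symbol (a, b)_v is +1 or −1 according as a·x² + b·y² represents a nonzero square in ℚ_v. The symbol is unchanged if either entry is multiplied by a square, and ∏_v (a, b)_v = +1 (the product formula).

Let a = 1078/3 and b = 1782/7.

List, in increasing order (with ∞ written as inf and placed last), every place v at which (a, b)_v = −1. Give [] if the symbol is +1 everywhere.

Mod squares: a ≡ 66, b ≡ 154. Check v ∈ {∞, 2, 3, 7, 11}.
v=11: a=11^1·(≡7), b=11^1·(≡9) mod 11; (7|11)=-1, (9|11)=+1; (−1)^{1·1·5}·(-1)^1·(+1)^1 = +1.
v=2: v_2(a)=1, v_2(b)=1; units ≡ 1, 5 (mod 8); ε·ε+αω+βω = 0·0+1·1+1·0 ≡ 1  ⇒  (a,b)_2 = -1.
v=7: a=7^2·(≡5), b=7^-1·(≡4) mod 7; (5|7)=-1, (4|7)=+1; (−1)^{2·-1·3}·(-1)^-1·(+1)^2 = -1.
v=3: a=3^-1·(≡1), b=3^4·(≡1) mod 3; (1|3)=+1, (1|3)=+1; (−1)^{-1·4·1}·(+1)^4·(+1)^-1 = +1.
v=∞: 66 > 0 and 154 > 0  ⇒  (a,b)_∞ = +1.
|Ram(66, 154)| = 2, even; anisotropic at {2, 7}.

[2, 7]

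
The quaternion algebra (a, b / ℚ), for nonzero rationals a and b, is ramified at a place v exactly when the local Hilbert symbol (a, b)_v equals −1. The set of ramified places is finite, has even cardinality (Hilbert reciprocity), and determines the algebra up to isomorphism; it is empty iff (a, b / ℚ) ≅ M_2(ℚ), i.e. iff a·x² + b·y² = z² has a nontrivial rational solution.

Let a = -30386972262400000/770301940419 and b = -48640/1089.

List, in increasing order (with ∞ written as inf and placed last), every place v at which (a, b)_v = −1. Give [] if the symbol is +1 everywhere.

(a, b) ≡ (-2090, -190) mod (ℚ^×)²; places V = {2, 3, 5, 11, 13, 19, ∞}.
(a,b)_5: α=5, u≡3; β=1, v≡3 (mod 5); (3|5)=-1, (3|5)=-1; sign (−1)^0·-1^1·-1^5 = +1.
(a,b)_13: α=2, u≡10; β=0, v≡11 (mod 13); (10|13)=+1, (11|13)=-1; sign (−1)^0·+1^0·-1^2 = +1.
(a,b)_11: α=-5, u≡7; β=-2, v≡10 (mod 11); (7|11)=-1, (10|11)=-1; sign (−1)^0·-1^-2·-1^-5 = -1.
(a,b)_3: α=-14, u≡1; β=-2, v≡2 (mod 3); (1|3)=+1, (2|3)=-1; sign (−1)^0·+1^-2·-1^-14 = +1.
(a,b)_2: α=23, β=9; u≡3, v≡1 (mod 8); ε(u)ε(v)=1·0, αω(v)=23·0, βω(u)=9·1; sum ≡ 1  ⇒  -1.
(a,b)_19: α=3, u≡7; β=1, v≡4 (mod 19); (7|19)=+1, (4|19)=+1; sign (−1)^1·+1^1·+1^3 = -1.
(a,b)_∞: sgn(-2090)=−, sgn(-190)=−, so -1.
|Ram(-2090, -190)| = 4, even; anisotropic at {2, 11, 19, ∞}.

[2, 11, 19, inf]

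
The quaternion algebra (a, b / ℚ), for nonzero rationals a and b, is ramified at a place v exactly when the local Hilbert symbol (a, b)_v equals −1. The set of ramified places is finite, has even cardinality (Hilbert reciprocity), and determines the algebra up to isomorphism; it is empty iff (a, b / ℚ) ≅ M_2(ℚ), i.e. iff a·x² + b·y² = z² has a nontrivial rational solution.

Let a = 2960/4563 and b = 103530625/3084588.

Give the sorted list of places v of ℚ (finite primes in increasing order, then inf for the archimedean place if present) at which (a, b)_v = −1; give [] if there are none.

(a, b) ≡ (555, 3) mod (ℚ^×)²; places V = {2, 3, 5, 11, 13, 37, ∞}.
(a,b)_5: α=1, u≡4; β=4, v≡3 (mod 5); (4|5)=+1, (3|5)=-1; sign (−1)^0·+1^4·-1^1 = -1.
(a,b)_11: α=0, u≡5; β=2, v≡1 (mod 11); (5|11)=+1, (1|11)=+1; sign (−1)^0·+1^2·+1^0 = +1.
(a,b)_∞: sgn(555)=+, sgn(3)=+, so +1.
(a,b)_37: α=1, u≡19; β=2, v≡12 (mod 37); (19|37)=-1, (12|37)=+1; sign (−1)^0·-1^2·+1^1 = +1.
(a,b)_2: α=4, β=-2; u≡3, v≡3 (mod 8); ε(u)ε(v)=1·1, αω(v)=4·1, βω(u)=-2·1; sum ≡ 1  ⇒  -1.
(a,b)_13: α=-2, u≡9; β=-4, v≡4 (mod 13); (9|13)=+1, (4|13)=+1; sign (−1)^0·+1^-4·+1^-2 = +1.
(a,b)_3: α=-3, u≡2; β=-3, v≡1 (mod 3); (2|3)=-1, (1|3)=+1; sign (−1)^1·-1^-3·+1^-3 = +1.
(555, 3 / ℚ) ramifies at {2, 5}: a division algebra.

[2, 5]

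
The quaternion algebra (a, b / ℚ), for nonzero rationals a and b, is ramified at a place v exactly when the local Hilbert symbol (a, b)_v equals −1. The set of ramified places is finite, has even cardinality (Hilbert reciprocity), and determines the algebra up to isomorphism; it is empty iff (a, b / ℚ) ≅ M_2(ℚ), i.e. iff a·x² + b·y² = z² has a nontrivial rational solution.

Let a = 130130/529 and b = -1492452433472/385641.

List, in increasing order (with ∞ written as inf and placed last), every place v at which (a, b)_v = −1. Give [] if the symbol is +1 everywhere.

[5, 17]

(a, b) ≡ (770, -17) mod (ℚ^×)²; places V = {2, 3, 5, 7, 11, 13, 17, 23, 37, ∞}.
(a,b)_11: α=1, u≡5; β=2, v≡4 (mod 11); (5|11)=+1, (4|11)=+1; sign (−1)^0·+1^2·+1^1 = +1.
(a,b)_17: α=0, u≡6; β=1, v≡15 (mod 17); (6|17)=-1, (15|17)=+1; sign (−1)^0·-1^1·+1^0 = -1.
(a,b)_5: α=1, u≡4; β=0, v≡3 (mod 5); (4|5)=+1, (3|5)=-1; sign (−1)^0·+1^0·-1^1 = -1.
(a,b)_3: α=0, u≡2; β=-6, v≡1 (mod 3); (2|3)=-1, (1|3)=+1; sign (−1)^0·-1^-6·+1^0 = +1.
(a,b)_13: α=2, u≡9; β=2, v≡9 (mod 13); (9|13)=+1, (9|13)=+1; sign (−1)^0·+1^2·+1^2 = +1.
(a,b)_37: α=0, u≡27; β=2, v≡6 (mod 37); (27|37)=+1, (6|37)=-1; sign (−1)^0·+1^2·-1^0 = +1.
(a,b)_∞: sgn(770)=+, sgn(-17)=−, so +1.
(a,b)_23: α=-2, u≡19; β=-2, v≡3 (mod 23); (19|23)=-1, (3|23)=+1; sign (−1)^0·-1^-2·+1^-2 = +1.
(a,b)_7: α=1, u≡3; β=2, v≡1 (mod 7); (3|7)=-1, (1|7)=+1; sign (−1)^0·-1^2·+1^1 = +1.
(a,b)_2: α=1, β=6; u≡1, v≡7 (mod 8); ε(u)ε(v)=0·1, αω(v)=1·0, βω(u)=6·0; sum ≡ 0  ⇒  +1.
|Ram(770, -17)| = 2, even; anisotropic at {5, 17}.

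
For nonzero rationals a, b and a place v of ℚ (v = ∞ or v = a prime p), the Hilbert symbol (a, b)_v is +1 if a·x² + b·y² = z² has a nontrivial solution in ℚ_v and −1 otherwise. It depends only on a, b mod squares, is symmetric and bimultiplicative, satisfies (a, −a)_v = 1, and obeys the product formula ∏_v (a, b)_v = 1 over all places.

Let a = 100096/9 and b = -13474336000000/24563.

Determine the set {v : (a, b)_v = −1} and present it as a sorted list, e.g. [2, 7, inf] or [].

Mod squares: a ≡ 391, b ≡ -591542. Check v ∈ {∞, 2, 3, 5, 7, 11, 17, 23, 29, 31, 47}.
v=17: a=17^1·(≡12), b=17^2·(≡11) mod 17; (12|17)=-1, (11|17)=-1; (−1)^{1·2·8}·(-1)^2·(-1)^1 = -1.
v=7: a=7^0·(≡5), b=7^-1·(≡3) mod 7; (5|7)=-1, (3|7)=-1; (−1)^{0·-1·3}·(-1)^-1·(-1)^0 = -1.
v=3: a=3^-2·(≡1), b=3^0·(≡1) mod 3; (1|3)=+1, (1|3)=+1; (−1)^{-2·0·1}·(+1)^0·(+1)^-2 = +1.
v=11: a=11^0·(≡2), b=11^-2·(≡3) mod 11; (2|11)=-1, (3|11)=+1; (−1)^{0·-2·5}·(-1)^-2·(+1)^0 = +1.
v=2: v_2(a)=8, v_2(b)=11; units ≡ 7, 5 (mod 8); ε·ε+αω+βω = 1·0+8·1+11·0 ≡ 0  ⇒  (a,b)_2 = +1.
v=29: a=29^0·(≡18), b=29^-1·(≡19) mod 29; (18|29)=-1, (19|29)=-1; (−1)^{0·-1·14}·(-1)^-1·(-1)^0 = -1.
v=∞: 391 > 0 and -591542 < 0  ⇒  (a,b)_∞ = +1.
v=5: a=5^0·(≡4), b=5^6·(≡2) mod 5; (4|5)=+1, (2|5)=-1; (−1)^{0·6·2}·(+1)^6·(-1)^0 = +1.
v=31: a=31^0·(≡10), b=31^1·(≡16) mod 31; (10|31)=+1, (16|31)=+1; (−1)^{0·1·15}·(+1)^1·(+1)^0 = +1.
v=23: a=23^1·(≡21), b=23^0·(≡4) mod 23; (21|23)=-1, (4|23)=+1; (−1)^{1·0·11}·(-1)^0·(+1)^1 = +1.
v=47: a=47^0·(≡35), b=47^1·(≡44) mod 47; (35|47)=-1, (44|47)=-1; (−1)^{0·1·23}·(-1)^1·(-1)^0 = -1.
Ram(391, -591542) = {7, 17, 29, 47}; no ℚ_7-point on the conic.

[7, 17, 29, 47]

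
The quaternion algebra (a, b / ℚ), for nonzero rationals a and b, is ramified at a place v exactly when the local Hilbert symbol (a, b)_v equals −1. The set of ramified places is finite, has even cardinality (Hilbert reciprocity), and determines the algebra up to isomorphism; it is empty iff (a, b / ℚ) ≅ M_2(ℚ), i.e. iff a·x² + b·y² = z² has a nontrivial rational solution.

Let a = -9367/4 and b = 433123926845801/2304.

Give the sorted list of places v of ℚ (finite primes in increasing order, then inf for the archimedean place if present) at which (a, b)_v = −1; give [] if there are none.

[19, 31]

Mod squares: a ≡ -9367, b ≡ 17081. Check v ∈ {∞, 2, 3, 17, 19, 29, 31}.
v=2: v_2(a)=-2, v_2(b)=-8; units ≡ 1, 1 (mod 8); ε·ε+αω+βω = 0·0+-2·0+-8·0 ≡ 0  ⇒  (a,b)_2 = +1.
v=19: a=19^1·(≡5), b=19^3·(≡1) mod 19; (5|19)=+1, (1|19)=+1; (−1)^{1·3·9}·(+1)^3·(+1)^1 = -1.
v=∞: -9367 < 0 and 17081 > 0  ⇒  (a,b)_∞ = +1.
v=3: a=3^0·(≡2), b=3^-2·(≡2) mod 3; (2|3)=-1, (2|3)=-1; (−1)^{0·-2·1}·(-1)^-2·(-1)^0 = +1.
v=31: a=31^0·(≡22), b=31^1·(≡11) mod 31; (22|31)=-1, (11|31)=-1; (−1)^{0·1·15}·(-1)^1·(-1)^0 = -1.
v=17: a=17^1·(≡11), b=17^4·(≡16) mod 17; (11|17)=-1, (16|17)=+1; (−1)^{1·4·8}·(-1)^4·(+1)^1 = +1.
v=29: a=29^1·(≡28), b=29^3·(≡9) mod 29; (28|29)=+1, (9|29)=+1; (−1)^{1·3·14}·(+1)^3·(+1)^1 = +1.
(-9367, 17081 / ℚ) ramifies at {19, 31}: a division algebra.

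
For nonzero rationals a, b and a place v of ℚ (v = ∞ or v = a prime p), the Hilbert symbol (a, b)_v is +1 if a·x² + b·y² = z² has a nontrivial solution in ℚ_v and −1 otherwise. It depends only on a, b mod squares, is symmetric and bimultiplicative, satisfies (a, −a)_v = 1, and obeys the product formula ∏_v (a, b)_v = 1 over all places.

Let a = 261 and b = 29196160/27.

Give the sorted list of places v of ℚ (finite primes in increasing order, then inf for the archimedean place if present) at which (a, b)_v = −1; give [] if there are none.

[2, 3, 19, 29]

Mod squares: a ≡ 29, b ≡ 570. Check v ∈ {∞, 2, 3, 5, 7, 19, 29}.
v=19: a=19^0·(≡14), b=19^1·(≡9) mod 19; (14|19)=-1, (9|19)=+1; (−1)^{0·1·9}·(-1)^1·(+1)^0 = -1.
v=2: v_2(a)=0, v_2(b)=7; units ≡ 5, 5 (mod 8); ε·ε+αω+βω = 0·0+0·1+7·1 ≡ 1  ⇒  (a,b)_2 = -1.
v=∞: 29 > 0 and 570 > 0  ⇒  (a,b)_∞ = +1.
v=29: a=29^1·(≡9), b=29^0·(≡27) mod 29; (9|29)=+1, (27|29)=-1; (−1)^{1·0·14}·(+1)^0·(-1)^1 = -1.
v=7: a=7^0·(≡2), b=7^4·(≡6) mod 7; (2|7)=+1, (6|7)=-1; (−1)^{0·4·3}·(+1)^4·(-1)^0 = +1.
v=5: a=5^0·(≡1), b=5^1·(≡1) mod 5; (1|5)=+1, (1|5)=+1; (−1)^{0·1·2}·(+1)^1·(+1)^0 = +1.
v=3: a=3^2·(≡2), b=3^-3·(≡1) mod 3; (2|3)=-1, (1|3)=+1; (−1)^{2·-3·1}·(-1)^-3·(+1)^2 = -1.
(29, 570 / ℚ) ramifies at {2, 3, 19, 29}: a division algebra.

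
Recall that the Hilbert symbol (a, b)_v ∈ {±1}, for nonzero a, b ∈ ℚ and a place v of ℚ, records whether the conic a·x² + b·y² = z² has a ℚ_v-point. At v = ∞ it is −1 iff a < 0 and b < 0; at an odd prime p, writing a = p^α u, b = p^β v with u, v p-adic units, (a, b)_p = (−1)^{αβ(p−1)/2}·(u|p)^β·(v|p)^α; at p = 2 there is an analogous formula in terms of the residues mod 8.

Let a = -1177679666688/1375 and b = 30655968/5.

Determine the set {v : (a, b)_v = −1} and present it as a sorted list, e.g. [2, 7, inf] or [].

Mod squares: a ≡ -43890, b ≡ 3990. Check v ∈ {∞, 2, 3, 5, 7, 11, 19}.
v=∞: -43890 < 0 and 3990 > 0  ⇒  (a,b)_∞ = +1.
v=5: a=5^-3·(≡2), b=5^-1·(≡3) mod 5; (2|5)=-1, (3|5)=-1; (−1)^{-3·-1·2}·(-1)^-1·(-1)^-3 = +1.
v=3: a=3^1·(≡1), b=3^1·(≡1) mod 3; (1|3)=+1, (1|3)=+1; (−1)^{1·1·1}·(+1)^1·(+1)^1 = -1.
v=7: a=7^9·(≡2), b=7^5·(≡5) mod 7; (2|7)=+1, (5|7)=-1; (−1)^{9·5·3}·(+1)^5·(-1)^9 = +1.
v=11: a=11^-1·(≡9), b=11^0·(≡7) mod 11; (9|11)=+1, (7|11)=-1; (−1)^{-1·0·5}·(+1)^0·(-1)^-1 = -1.
v=19: a=19^1·(≡14), b=19^1·(≡6) mod 19; (14|19)=-1, (6|19)=+1; (−1)^{1·1·9}·(-1)^1·(+1)^1 = +1.
v=2: v_2(a)=9, v_2(b)=5; units ≡ 7, 3 (mod 8); ε·ε+αω+βω = 1·1+9·1+5·0 ≡ 0  ⇒  (a,b)_2 = +1.
(-43890, 3990 / ℚ) ramifies at {3, 11}: a division algebra.

[3, 11]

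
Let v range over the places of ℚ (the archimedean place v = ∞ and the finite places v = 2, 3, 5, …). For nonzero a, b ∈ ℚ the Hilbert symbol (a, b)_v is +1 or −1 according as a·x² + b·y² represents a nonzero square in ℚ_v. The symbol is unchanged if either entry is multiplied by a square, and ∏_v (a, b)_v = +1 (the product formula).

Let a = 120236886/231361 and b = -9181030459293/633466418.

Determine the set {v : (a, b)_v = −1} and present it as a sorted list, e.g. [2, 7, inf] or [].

[2, 7]

(a, b) ≡ (374, -154) mod (ℚ^×)²; places V = {2, 3, 7, 11, 13, 17, 29, 37, ∞}.
(a,b)_13: α=-2, u≡4; β=-2, v≡8 (mod 13); (4|13)=+1, (8|13)=-1; sign (−1)^0·+1^-2·-1^-2 = +1.
(a,b)_37: α=-2, u≡1; β=-4, v≡35 (mod 37); (1|37)=+1, (35|37)=-1; sign (−1)^0·+1^-4·-1^-2 = +1.
(a,b)_29: α=0, u≡14; β=2, v≡25 (mod 29); (14|29)=-1, (25|29)=+1; sign (−1)^0·-1^2·+1^0 = +1.
(a,b)_11: α=1, u≡4; β=1, v≡8 (mod 11); (4|11)=+1, (8|11)=-1; sign (−1)^1·+1^1·-1^1 = +1.
(a,b)_3: α=8, u≡2; β=10, v≡2 (mod 3); (2|3)=-1, (2|3)=-1; sign (−1)^0·-1^10·-1^8 = +1.
(a,b)_7: α=2, u≡5; β=5, v≡3 (mod 7); (5|7)=-1, (3|7)=-1; sign (−1)^0·-1^5·-1^2 = -1.
(a,b)_2: α=1, β=-1; u≡3, v≡3 (mod 8); ε(u)ε(v)=1·1, αω(v)=1·1, βω(u)=-1·1; sum ≡ 1  ⇒  -1.
(a,b)_17: α=1, u≡14; β=0, v≡1 (mod 17); (14|17)=-1, (1|17)=+1; sign (−1)^0·-1^0·+1^1 = +1.
(a,b)_∞: sgn(374)=+, sgn(-154)=−, so +1.
(374, -154 / ℚ) ramifies at {2, 7}: a division algebra.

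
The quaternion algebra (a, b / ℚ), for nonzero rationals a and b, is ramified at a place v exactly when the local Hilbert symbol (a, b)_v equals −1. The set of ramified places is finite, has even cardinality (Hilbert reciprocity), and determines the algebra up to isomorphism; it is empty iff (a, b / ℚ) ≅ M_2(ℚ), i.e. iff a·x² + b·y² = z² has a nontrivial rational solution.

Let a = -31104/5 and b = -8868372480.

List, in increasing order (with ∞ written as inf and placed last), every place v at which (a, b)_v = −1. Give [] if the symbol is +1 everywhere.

(a, b) ≡ (-30, -330) mod (ℚ^×)²; places V = {2, 3, 5, 11, ∞}.
(a,b)_3: α=5, u≡2; β=9, v≡1 (mod 3); (2|3)=-1, (1|3)=+1; sign (−1)^1·-1^9·+1^5 = +1.
(a,b)_2: α=7, β=13; u≡1, v≡3 (mod 8); ε(u)ε(v)=0·1, αω(v)=7·1, βω(u)=13·0; sum ≡ 1  ⇒  -1.
(a,b)_∞: sgn(-30)=−, sgn(-330)=−, so -1.
(a,b)_5: α=-1, u≡1; β=1, v≡4 (mod 5); (1|5)=+1, (4|5)=+1; sign (−1)^0·+1^1·+1^-1 = +1.
(a,b)_11: α=0, u≡3; β=1, v≡5 (mod 11); (3|11)=+1, (5|11)=+1; sign (−1)^0·+1^1·+1^0 = +1.
|Ram(-30, -330)| = 2, even; anisotropic at {2, ∞}.

[2, inf]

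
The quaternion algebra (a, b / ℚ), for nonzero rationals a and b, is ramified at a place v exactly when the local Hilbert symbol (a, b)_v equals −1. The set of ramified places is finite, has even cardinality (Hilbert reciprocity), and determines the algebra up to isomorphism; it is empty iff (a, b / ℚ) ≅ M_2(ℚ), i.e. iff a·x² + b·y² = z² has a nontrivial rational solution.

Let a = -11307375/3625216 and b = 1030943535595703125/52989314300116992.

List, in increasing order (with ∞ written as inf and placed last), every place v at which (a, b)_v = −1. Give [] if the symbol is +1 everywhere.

[5, 7]

(a, b) ≡ (-95, 7315) mod (ℚ^×)²; places V = {2, 3, 5, 7, 11, 17, 19, 23, ∞}.
(a,b)_23: α=2, u≡19; β=4, v≡12 (mod 23); (19|23)=-1, (12|23)=+1; sign (−1)^0·-1^4·+1^2 = +1.
(a,b)_7: α=-2, u≡5; β=-5, v≡2 (mod 7); (5|7)=-1, (2|7)=+1; sign (−1)^0·-1^-5·+1^-2 = -1.
(a,b)_3: α=2, u≡1; β=-2, v≡1 (mod 3); (1|3)=+1, (1|3)=+1; sign (−1)^0·+1^-2·+1^2 = +1.
(a,b)_17: α=-2, u≡6; β=-4, v≡11 (mod 17); (6|17)=-1, (11|17)=-1; sign (−1)^0·-1^-4·-1^-2 = +1.
(a,b)_5: α=3, u≡1; β=11, v≡2 (mod 5); (1|5)=+1, (2|5)=-1; sign (−1)^0·+1^11·-1^3 = -1.
(a,b)_19: α=1, u≡15; β=3, v≡7 (mod 19); (15|19)=-1, (7|19)=+1; sign (−1)^1·-1^3·+1^1 = +1.
(a,b)_11: α=0, u≡9; β=1, v≡5 (mod 11); (9|11)=+1, (5|11)=+1; sign (−1)^0·+1^1·+1^0 = +1.
(a,b)_∞: sgn(-95)=−, sgn(7315)=+, so +1.
(a,b)_2: α=-8, β=-22; u≡1, v≡3 (mod 8); ε(u)ε(v)=0·1, αω(v)=-8·1, βω(u)=-22·0; sum ≡ 0  ⇒  +1.
|Ram(-95, 7315)| = 2, even; anisotropic at {5, 7}.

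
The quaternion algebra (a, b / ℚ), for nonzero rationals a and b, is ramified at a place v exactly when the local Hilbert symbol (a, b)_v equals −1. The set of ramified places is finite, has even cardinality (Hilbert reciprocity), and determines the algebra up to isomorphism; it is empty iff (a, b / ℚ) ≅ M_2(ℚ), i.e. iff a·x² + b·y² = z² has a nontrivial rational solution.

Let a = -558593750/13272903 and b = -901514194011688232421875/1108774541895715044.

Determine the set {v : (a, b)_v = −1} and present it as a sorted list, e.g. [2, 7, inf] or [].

Mod squares: a ≡ -10010, b ≡ -11. Check v ∈ {∞, 2, 3, 5, 7, 11, 13, 17, 41}.
v=41: a=41^0·(≡24), b=41^2·(≡7) mod 41; (24|41)=-1, (7|41)=-1; (−1)^{0·2·20}·(-1)^2·(-1)^0 = +1.
v=∞: -10010 < 0 and -11 < 0  ⇒  (a,b)_∞ = -1.
v=11: a=11^1·(≡5), b=11^3·(≡10) mod 11; (5|11)=+1, (10|11)=-1; (−1)^{1·3·5}·(+1)^3·(-1)^1 = +1.
v=17: a=17^-2·(≡7), b=17^-6·(≡10) mod 17; (7|17)=-1, (10|17)=-1; (−1)^{-2·-6·8}·(-1)^-6·(-1)^-2 = +1.
v=3: a=3^-8·(≡1), b=3^-14·(≡1) mod 3; (1|3)=+1, (1|3)=+1; (−1)^{-8·-14·1}·(+1)^-14·(+1)^-8 = +1.
v=7: a=7^-1·(≡5), b=7^-4·(≡5) mod 7; (5|7)=-1, (5|7)=-1; (−1)^{-1·-4·3}·(-1)^-4·(-1)^-1 = -1.
v=2: v_2(a)=1, v_2(b)=-2; units ≡ 3, 5 (mod 8); ε·ε+αω+βω = 1·0+1·1+-2·1 ≡ 1  ⇒  (a,b)_2 = -1.
v=5: a=5^9·(≡3), b=5^22·(≡4) mod 5; (3|5)=-1, (4|5)=+1; (−1)^{9·22·2}·(-1)^22·(+1)^9 = +1.
v=13: a=13^1·(≡1), b=13^2·(≡6) mod 13; (1|13)=+1, (6|13)=-1; (−1)^{1·2·6}·(+1)^2·(-1)^1 = -1.
Ram(-10010, -11) = {2, 7, 13, ∞}; no ℚ_2-point on the conic.

[2, 7, 13, inf]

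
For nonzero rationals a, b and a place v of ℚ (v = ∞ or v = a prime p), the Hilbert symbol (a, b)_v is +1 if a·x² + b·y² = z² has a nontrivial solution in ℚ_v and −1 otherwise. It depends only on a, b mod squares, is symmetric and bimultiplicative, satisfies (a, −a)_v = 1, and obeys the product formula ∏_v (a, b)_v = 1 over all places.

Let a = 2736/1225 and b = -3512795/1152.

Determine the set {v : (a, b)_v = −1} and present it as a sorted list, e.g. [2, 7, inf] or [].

[2, 11, 13, 19]

Mod squares: a ≡ 19, b ≡ -24310. Check v ∈ {∞, 2, 3, 5, 7, 11, 13, 17, 19}.
v=13: a=13^0·(≡2), b=13^1·(≡2) mod 13; (2|13)=-1, (2|13)=-1; (−1)^{0·1·6}·(-1)^1·(-1)^0 = -1.
v=17: a=17^0·(≡16), b=17^3·(≡13) mod 17; (16|17)=+1, (13|17)=+1; (−1)^{0·3·8}·(+1)^3·(+1)^0 = +1.
v=2: v_2(a)=4, v_2(b)=-7; units ≡ 3, 5 (mod 8); ε·ε+αω+βω = 1·0+4·1+-7·1 ≡ 1  ⇒  (a,b)_2 = -1.
v=5: a=5^-2·(≡4), b=5^1·(≡3) mod 5; (4|5)=+1, (3|5)=-1; (−1)^{-2·1·2}·(+1)^1·(-1)^-2 = +1.
v=19: a=19^1·(≡16), b=19^0·(≡8) mod 19; (16|19)=+1, (8|19)=-1; (−1)^{1·0·9}·(+1)^0·(-1)^1 = -1.
v=7: a=7^-2·(≡5), b=7^0·(≡2) mod 7; (5|7)=-1, (2|7)=+1; (−1)^{-2·0·3}·(-1)^0·(+1)^-2 = +1.
v=11: a=11^0·(≡2), b=11^1·(≡5) mod 11; (2|11)=-1, (5|11)=+1; (−1)^{0·1·5}·(-1)^1·(+1)^0 = -1.
v=∞: 19 > 0 and -24310 < 0  ⇒  (a,b)_∞ = +1.
v=3: a=3^2·(≡1), b=3^-2·(≡2) mod 3; (1|3)=+1, (2|3)=-1; (−1)^{2·-2·1}·(+1)^-2·(-1)^2 = +1.
(19, -24310 / ℚ) ramifies at {2, 11, 13, 19}: a division algebra.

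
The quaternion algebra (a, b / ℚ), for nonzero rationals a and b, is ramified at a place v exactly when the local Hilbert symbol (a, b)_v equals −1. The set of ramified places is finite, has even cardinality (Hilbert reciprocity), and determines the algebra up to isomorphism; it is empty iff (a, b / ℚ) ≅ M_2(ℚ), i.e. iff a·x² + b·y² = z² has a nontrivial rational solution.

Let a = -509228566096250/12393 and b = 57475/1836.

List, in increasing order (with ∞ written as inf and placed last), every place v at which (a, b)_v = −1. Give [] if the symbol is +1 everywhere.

Mod squares: a ≡ -442, b ≡ 969. Check v ∈ {∞, 2, 3, 5, 7, 11, 13, 17, 19}.
v=2: v_2(a)=1, v_2(b)=-2; units ≡ 3, 1 (mod 8); ε·ε+αω+βω = 1·0+1·0+-2·1 ≡ 0  ⇒  (a,b)_2 = +1.
v=19: a=19^2·(≡8), b=19^1·(≡13) mod 19; (8|19)=-1, (13|19)=-1; (−1)^{2·1·9}·(-1)^1·(-1)^2 = -1.
v=13: a=13^1·(≡11), b=13^0·(≡5) mod 13; (11|13)=-1, (5|13)=-1; (−1)^{1·0·6}·(-1)^0·(-1)^1 = -1.
v=11: a=11^6·(≡9), b=11^2·(≡9) mod 11; (9|11)=+1, (9|11)=+1; (−1)^{6·2·5}·(+1)^2·(+1)^6 = +1.
v=5: a=5^4·(≡2), b=5^2·(≡4) mod 5; (2|5)=-1, (4|5)=+1; (−1)^{4·2·2}·(-1)^2·(+1)^4 = +1.
v=3: a=3^-6·(≡2), b=3^-3·(≡2) mod 3; (2|3)=-1, (2|3)=-1; (−1)^{-6·-3·1}·(-1)^-3·(-1)^-6 = -1.
v=7: a=7^2·(≡3), b=7^0·(≡6) mod 7; (3|7)=-1, (6|7)=-1; (−1)^{2·0·3}·(-1)^0·(-1)^2 = +1.
v=∞: -442 < 0 and 969 > 0  ⇒  (a,b)_∞ = +1.
v=17: a=17^-1·(≡13), b=17^-1·(≡11) mod 17; (13|17)=+1, (11|17)=-1; (−1)^{-1·-1·8}·(+1)^-1·(-1)^-1 = -1.
Ram(-442, 969) = {3, 13, 17, 19}; no ℚ_3-point on the conic.

[3, 13, 17, 19]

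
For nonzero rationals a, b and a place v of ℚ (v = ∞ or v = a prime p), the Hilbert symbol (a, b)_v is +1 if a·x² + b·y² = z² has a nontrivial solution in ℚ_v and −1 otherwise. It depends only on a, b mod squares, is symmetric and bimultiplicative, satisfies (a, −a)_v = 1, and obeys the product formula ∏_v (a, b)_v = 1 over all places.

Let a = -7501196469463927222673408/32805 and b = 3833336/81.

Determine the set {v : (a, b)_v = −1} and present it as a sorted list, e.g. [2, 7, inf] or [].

Mod squares: a ≡ -28210, b ≡ 958334. Check v ∈ {∞, 2, 3, 5, 7, 13, 29, 31, 41}.
v=3: a=3^-8·(≡2), b=3^-4·(≡2) mod 3; (2|3)=-1, (2|3)=-1; (−1)^{-8·-4·1}·(-1)^-4·(-1)^-8 = +1.
v=5: a=5^-1·(≡2), b=5^0·(≡1) mod 5; (2|5)=-1, (1|5)=+1; (−1)^{-1·0·2}·(-1)^0·(+1)^-1 = +1.
v=∞: -28210 < 0 and 958334 > 0  ⇒  (a,b)_∞ = +1.
v=31: a=31^3·(≡9), b=31^1·(≡8) mod 31; (9|31)=+1, (8|31)=+1; (−1)^{3·1·15}·(+1)^1·(+1)^3 = -1.
v=41: a=41^4·(≡40), b=41^1·(≡25) mod 41; (40|41)=+1, (25|41)=+1; (−1)^{4·1·20}·(+1)^1·(+1)^4 = +1.
v=2: v_2(a)=13, v_2(b)=3; units ≡ 7, 7 (mod 8); ε·ε+αω+βω = 1·1+13·0+3·0 ≡ 1  ⇒  (a,b)_2 = -1.
v=7: a=7^1·(≡4), b=7^0·(≡6) mod 7; (4|7)=+1, (6|7)=-1; (−1)^{1·0·3}·(+1)^0·(-1)^1 = -1.
v=13: a=13^3·(≡1), b=13^1·(≡2) mod 13; (1|13)=+1, (2|13)=-1; (−1)^{3·1·6}·(+1)^1·(-1)^3 = -1.
v=29: a=29^4·(≡6), b=29^1·(≡19) mod 29; (6|29)=+1, (19|29)=-1; (−1)^{4·1·14}·(+1)^1·(-1)^4 = +1.
|Ram(-28210, 958334)| = 4, even; anisotropic at {2, 7, 13, 31}.

[2, 7, 13, 31]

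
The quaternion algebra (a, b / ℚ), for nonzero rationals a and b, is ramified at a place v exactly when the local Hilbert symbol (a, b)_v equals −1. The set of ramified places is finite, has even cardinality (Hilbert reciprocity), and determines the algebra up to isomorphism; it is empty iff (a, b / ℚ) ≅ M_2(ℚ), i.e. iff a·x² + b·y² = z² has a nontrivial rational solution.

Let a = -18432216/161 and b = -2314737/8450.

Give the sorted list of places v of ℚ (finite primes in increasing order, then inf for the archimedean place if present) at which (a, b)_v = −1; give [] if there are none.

(a, b) ≡ (-60214, -34) mod (ℚ^×)²; places V = {2, 3, 5, 7, 11, 13, 17, 23, 37, 41, ∞}.
(a,b)_13: α=0, u≡11; β=-2, v≡11 (mod 13); (11|13)=-1, (11|13)=-1; sign (−1)^0·-1^-2·-1^0 = +1.
(a,b)_5: α=0, u≡4; β=-2, v≡1 (mod 5); (4|5)=+1, (1|5)=+1; sign (−1)^0·+1^-2·+1^0 = +1.
(a,b)_41: α=0, u≡17; β=2, v≡35 (mod 41); (17|41)=-1, (35|41)=-1; sign (−1)^0·-1^2·-1^0 = +1.
(a,b)_7: α=-1, u≡1; β=0, v≡2 (mod 7); (1|7)=+1, (2|7)=+1; sign (−1)^0·+1^0·+1^-1 = +1.
(a,b)_11: α=1, u≡1; β=0, v≡2 (mod 11); (1|11)=+1, (2|11)=-1; sign (−1)^0·+1^0·-1^1 = -1.
(a,b)_3: α=2, u≡2; β=4, v≡2 (mod 3); (2|3)=-1, (2|3)=-1; sign (−1)^0·-1^4·-1^2 = +1.
(a,b)_23: α=-1, u≡1; β=0, v≡16 (mod 23); (1|23)=+1, (16|23)=+1; sign (−1)^0·+1^0·+1^-1 = +1.
(a,b)_37: α=2, u≡6; β=0, v≡12 (mod 37); (6|37)=-1, (12|37)=+1; sign (−1)^0·-1^0·+1^2 = +1.
(a,b)_17: α=1, u≡10; β=1, v≡9 (mod 17); (10|17)=-1, (9|17)=+1; sign (−1)^0·-1^1·+1^1 = -1.
(a,b)_2: α=3, β=-1; u≡5, v≡7 (mod 8); ε(u)ε(v)=0·1, αω(v)=3·0, βω(u)=-1·1; sum ≡ 1  ⇒  -1.
(a,b)_∞: sgn(-60214)=−, sgn(-34)=−, so -1.
|Ram(-60214, -34)| = 4, even; anisotropic at {2, 11, 17, ∞}.

[2, 11, 17, inf]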